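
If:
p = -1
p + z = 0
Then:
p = -1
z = 1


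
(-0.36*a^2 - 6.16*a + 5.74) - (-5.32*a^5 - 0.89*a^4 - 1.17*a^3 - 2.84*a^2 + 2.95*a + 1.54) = 5.32*a^5 + 0.89*a^4 + 1.17*a^3 + 2.48*a^2 - 9.11*a + 4.2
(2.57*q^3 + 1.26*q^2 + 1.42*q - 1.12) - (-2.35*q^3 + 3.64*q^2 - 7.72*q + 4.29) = 4.92*q^3 - 2.38*q^2 + 9.14*q - 5.41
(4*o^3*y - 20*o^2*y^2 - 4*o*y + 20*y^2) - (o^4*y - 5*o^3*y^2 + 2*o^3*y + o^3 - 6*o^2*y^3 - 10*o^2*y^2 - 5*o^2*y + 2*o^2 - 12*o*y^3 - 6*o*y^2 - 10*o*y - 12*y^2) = -o^4*y + 5*o^3*y^2 + 2*o^3*y - o^3 + 6*o^2*y^3 - 10*o^2*y^2 + 5*o^2*y - 2*o^2 + 12*o*y^3 + 6*o*y^2 + 6*o*y + 32*y^2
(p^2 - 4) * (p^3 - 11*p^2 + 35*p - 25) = p^5 - 11*p^4 + 31*p^3 + 19*p^2 - 140*p + 100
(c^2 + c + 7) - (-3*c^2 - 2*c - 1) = 4*c^2 + 3*c + 8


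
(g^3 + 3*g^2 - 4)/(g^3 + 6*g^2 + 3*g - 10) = (g + 2)/(g + 5)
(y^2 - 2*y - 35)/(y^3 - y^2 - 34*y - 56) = (y + 5)/(y^2 + 6*y + 8)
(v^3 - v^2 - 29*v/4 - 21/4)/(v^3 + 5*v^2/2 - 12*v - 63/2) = (2*v^2 + 5*v + 3)/(2*(v^2 + 6*v + 9))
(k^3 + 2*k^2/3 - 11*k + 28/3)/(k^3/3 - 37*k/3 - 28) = (3*k^2 - 10*k + 7)/(k^2 - 4*k - 21)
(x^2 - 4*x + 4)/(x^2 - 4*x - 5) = (-x^2 + 4*x - 4)/(-x^2 + 4*x + 5)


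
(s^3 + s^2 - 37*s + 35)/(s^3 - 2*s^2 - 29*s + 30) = (s^2 + 2*s - 35)/(s^2 - s - 30)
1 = 1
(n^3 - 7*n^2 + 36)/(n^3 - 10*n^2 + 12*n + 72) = (n - 3)/(n - 6)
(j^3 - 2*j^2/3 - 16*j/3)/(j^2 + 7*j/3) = (3*j^2 - 2*j - 16)/(3*j + 7)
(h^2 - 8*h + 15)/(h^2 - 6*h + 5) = (h - 3)/(h - 1)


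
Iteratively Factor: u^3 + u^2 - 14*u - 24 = (u + 3)*(u^2 - 2*u - 8) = (u + 2)*(u + 3)*(u - 4)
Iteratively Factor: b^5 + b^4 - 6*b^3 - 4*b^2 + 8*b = (b - 1)*(b^4 + 2*b^3 - 4*b^2 - 8*b) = (b - 1)*(b + 2)*(b^3 - 4*b) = (b - 1)*(b + 2)^2*(b^2 - 2*b) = b*(b - 1)*(b + 2)^2*(b - 2)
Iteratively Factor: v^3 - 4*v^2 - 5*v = (v - 5)*(v^2 + v) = (v - 5)*(v + 1)*(v)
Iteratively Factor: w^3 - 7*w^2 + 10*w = (w)*(w^2 - 7*w + 10) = w*(w - 2)*(w - 5)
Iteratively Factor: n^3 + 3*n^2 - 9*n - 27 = (n + 3)*(n^2 - 9) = (n - 3)*(n + 3)*(n + 3)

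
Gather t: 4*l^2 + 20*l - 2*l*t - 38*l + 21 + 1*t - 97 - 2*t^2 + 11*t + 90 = 4*l^2 - 18*l - 2*t^2 + t*(12 - 2*l) + 14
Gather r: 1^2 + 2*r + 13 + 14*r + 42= 16*r + 56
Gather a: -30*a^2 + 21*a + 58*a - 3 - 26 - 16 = -30*a^2 + 79*a - 45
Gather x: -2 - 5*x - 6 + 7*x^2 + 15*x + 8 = 7*x^2 + 10*x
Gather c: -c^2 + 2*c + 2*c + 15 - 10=-c^2 + 4*c + 5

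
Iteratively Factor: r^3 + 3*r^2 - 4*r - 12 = (r + 2)*(r^2 + r - 6) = (r - 2)*(r + 2)*(r + 3)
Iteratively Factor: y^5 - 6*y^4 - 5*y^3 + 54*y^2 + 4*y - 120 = (y - 2)*(y^4 - 4*y^3 - 13*y^2 + 28*y + 60) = (y - 5)*(y - 2)*(y^3 + y^2 - 8*y - 12) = (y - 5)*(y - 2)*(y + 2)*(y^2 - y - 6) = (y - 5)*(y - 3)*(y - 2)*(y + 2)*(y + 2)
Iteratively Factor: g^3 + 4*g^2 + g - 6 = (g + 3)*(g^2 + g - 2) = (g + 2)*(g + 3)*(g - 1)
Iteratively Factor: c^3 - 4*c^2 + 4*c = (c - 2)*(c^2 - 2*c) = (c - 2)^2*(c)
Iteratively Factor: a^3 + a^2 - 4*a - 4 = (a + 1)*(a^2 - 4) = (a + 1)*(a + 2)*(a - 2)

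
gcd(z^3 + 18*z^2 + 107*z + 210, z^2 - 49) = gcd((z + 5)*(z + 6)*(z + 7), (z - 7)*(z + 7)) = z + 7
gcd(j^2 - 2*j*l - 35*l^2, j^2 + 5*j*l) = j + 5*l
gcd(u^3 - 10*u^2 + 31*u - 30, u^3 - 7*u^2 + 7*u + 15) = u^2 - 8*u + 15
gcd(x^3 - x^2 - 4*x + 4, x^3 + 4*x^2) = 1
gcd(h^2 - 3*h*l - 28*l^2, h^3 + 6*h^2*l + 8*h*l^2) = h + 4*l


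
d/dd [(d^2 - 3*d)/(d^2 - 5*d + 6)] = -2/(d^2 - 4*d + 4)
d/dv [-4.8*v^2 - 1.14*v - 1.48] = -9.6*v - 1.14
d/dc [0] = 0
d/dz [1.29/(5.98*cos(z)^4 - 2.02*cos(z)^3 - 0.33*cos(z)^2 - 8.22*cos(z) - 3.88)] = (30.8568*cos(z)^3 - 7.8174*cos(z)^2 - 0.8514*cos(z) - 10.6038)*sin(z)/(-5.98*cos(z)^4 + 2.02*cos(z)^3 + 0.33*cos(z)^2 + 8.22*cos(z) + 3.88)^2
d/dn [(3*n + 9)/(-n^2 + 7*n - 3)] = 3*(n^2 + 6*n - 24)/(n^4 - 14*n^3 + 55*n^2 - 42*n + 9)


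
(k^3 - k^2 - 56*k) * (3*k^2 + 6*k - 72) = 3*k^5 + 3*k^4 - 246*k^3 - 264*k^2 + 4032*k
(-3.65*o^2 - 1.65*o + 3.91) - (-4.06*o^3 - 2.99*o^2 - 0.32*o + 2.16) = 4.06*o^3 - 0.66*o^2 - 1.33*o + 1.75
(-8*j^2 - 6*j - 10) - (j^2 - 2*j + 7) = -9*j^2 - 4*j - 17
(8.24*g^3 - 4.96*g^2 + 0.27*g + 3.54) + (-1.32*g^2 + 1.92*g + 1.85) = 8.24*g^3 - 6.28*g^2 + 2.19*g + 5.39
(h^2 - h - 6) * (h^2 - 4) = h^4 - h^3 - 10*h^2 + 4*h + 24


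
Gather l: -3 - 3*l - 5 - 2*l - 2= -5*l - 10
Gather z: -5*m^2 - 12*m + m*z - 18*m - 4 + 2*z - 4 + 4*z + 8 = -5*m^2 - 30*m + z*(m + 6)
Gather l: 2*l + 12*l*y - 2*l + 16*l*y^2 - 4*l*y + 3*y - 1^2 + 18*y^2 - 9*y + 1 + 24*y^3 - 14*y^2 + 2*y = l*(16*y^2 + 8*y) + 24*y^3 + 4*y^2 - 4*y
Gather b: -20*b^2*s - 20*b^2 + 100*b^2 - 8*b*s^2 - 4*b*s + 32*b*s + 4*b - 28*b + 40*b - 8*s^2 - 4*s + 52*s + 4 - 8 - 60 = b^2*(80 - 20*s) + b*(-8*s^2 + 28*s + 16) - 8*s^2 + 48*s - 64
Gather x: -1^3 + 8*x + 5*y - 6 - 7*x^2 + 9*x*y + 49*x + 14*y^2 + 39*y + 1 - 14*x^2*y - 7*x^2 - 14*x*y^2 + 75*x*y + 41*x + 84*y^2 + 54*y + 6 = x^2*(-14*y - 14) + x*(-14*y^2 + 84*y + 98) + 98*y^2 + 98*y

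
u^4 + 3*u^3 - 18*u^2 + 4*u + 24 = (u - 2)^2*(u + 1)*(u + 6)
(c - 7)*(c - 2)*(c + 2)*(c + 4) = c^4 - 3*c^3 - 32*c^2 + 12*c + 112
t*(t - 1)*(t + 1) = t^3 - t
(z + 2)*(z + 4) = z^2 + 6*z + 8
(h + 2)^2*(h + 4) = h^3 + 8*h^2 + 20*h + 16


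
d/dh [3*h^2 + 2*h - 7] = 6*h + 2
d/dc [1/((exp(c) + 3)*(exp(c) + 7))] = 2*(-exp(c) - 5)*exp(c)/(exp(4*c) + 20*exp(3*c) + 142*exp(2*c) + 420*exp(c) + 441)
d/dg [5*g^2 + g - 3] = 10*g + 1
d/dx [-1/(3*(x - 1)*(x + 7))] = 2*(x + 3)/(3*(x - 1)^2*(x + 7)^2)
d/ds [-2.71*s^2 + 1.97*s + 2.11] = 1.97 - 5.42*s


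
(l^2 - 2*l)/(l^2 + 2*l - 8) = l/(l + 4)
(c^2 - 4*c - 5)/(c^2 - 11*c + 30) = (c + 1)/(c - 6)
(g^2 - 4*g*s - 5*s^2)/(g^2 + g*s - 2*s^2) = (g^2 - 4*g*s - 5*s^2)/(g^2 + g*s - 2*s^2)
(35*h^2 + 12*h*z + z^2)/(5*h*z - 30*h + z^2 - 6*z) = (7*h + z)/(z - 6)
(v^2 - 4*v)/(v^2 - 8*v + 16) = v/(v - 4)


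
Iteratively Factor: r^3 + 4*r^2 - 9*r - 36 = (r - 3)*(r^2 + 7*r + 12) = (r - 3)*(r + 3)*(r + 4)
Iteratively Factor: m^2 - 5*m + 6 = (m - 3)*(m - 2)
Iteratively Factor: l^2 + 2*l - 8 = (l - 2)*(l + 4)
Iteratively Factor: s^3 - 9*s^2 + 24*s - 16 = (s - 4)*(s^2 - 5*s + 4) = (s - 4)^2*(s - 1)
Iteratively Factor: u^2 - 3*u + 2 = (u - 1)*(u - 2)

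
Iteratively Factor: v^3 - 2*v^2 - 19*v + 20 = (v - 5)*(v^2 + 3*v - 4) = (v - 5)*(v - 1)*(v + 4)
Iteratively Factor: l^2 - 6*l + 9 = (l - 3)*(l - 3)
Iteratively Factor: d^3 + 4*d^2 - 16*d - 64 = (d + 4)*(d^2 - 16) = (d + 4)^2*(d - 4)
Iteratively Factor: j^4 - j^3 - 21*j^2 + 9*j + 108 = (j - 4)*(j^3 + 3*j^2 - 9*j - 27) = (j - 4)*(j - 3)*(j^2 + 6*j + 9) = (j - 4)*(j - 3)*(j + 3)*(j + 3)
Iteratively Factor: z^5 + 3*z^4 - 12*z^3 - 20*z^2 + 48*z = (z)*(z^4 + 3*z^3 - 12*z^2 - 20*z + 48) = z*(z + 3)*(z^3 - 12*z + 16) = z*(z - 2)*(z + 3)*(z^2 + 2*z - 8) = z*(z - 2)^2*(z + 3)*(z + 4)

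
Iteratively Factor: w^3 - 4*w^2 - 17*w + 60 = (w + 4)*(w^2 - 8*w + 15) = (w - 5)*(w + 4)*(w - 3)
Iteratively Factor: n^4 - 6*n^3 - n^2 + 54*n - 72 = (n - 2)*(n^3 - 4*n^2 - 9*n + 36) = (n - 2)*(n + 3)*(n^2 - 7*n + 12) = (n - 3)*(n - 2)*(n + 3)*(n - 4)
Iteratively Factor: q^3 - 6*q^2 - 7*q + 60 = (q + 3)*(q^2 - 9*q + 20) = (q - 5)*(q + 3)*(q - 4)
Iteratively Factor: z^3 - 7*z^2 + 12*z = (z - 4)*(z^2 - 3*z) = (z - 4)*(z - 3)*(z)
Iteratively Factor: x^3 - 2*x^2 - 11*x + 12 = (x + 3)*(x^2 - 5*x + 4) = (x - 1)*(x + 3)*(x - 4)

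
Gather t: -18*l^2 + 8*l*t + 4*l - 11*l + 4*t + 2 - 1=-18*l^2 - 7*l + t*(8*l + 4) + 1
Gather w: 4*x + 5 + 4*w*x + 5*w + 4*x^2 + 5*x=w*(4*x + 5) + 4*x^2 + 9*x + 5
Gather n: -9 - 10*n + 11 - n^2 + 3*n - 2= -n^2 - 7*n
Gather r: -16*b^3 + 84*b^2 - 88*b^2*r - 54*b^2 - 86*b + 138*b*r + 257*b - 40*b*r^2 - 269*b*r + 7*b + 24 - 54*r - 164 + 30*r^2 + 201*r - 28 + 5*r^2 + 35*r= -16*b^3 + 30*b^2 + 178*b + r^2*(35 - 40*b) + r*(-88*b^2 - 131*b + 182) - 168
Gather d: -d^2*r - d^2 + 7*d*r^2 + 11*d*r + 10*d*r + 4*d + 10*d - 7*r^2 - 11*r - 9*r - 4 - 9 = d^2*(-r - 1) + d*(7*r^2 + 21*r + 14) - 7*r^2 - 20*r - 13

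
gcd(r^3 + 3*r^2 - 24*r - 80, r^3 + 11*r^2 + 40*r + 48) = r^2 + 8*r + 16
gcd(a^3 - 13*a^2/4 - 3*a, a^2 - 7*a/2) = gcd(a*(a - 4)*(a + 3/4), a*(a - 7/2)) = a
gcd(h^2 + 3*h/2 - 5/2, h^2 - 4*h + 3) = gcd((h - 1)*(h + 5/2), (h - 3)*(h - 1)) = h - 1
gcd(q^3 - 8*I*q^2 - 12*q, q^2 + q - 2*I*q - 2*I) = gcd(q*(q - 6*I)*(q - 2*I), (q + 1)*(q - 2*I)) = q - 2*I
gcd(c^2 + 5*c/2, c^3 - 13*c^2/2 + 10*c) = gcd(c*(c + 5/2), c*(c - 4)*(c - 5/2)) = c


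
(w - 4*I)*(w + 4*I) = w^2 + 16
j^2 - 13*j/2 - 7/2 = (j - 7)*(j + 1/2)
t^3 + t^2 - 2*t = t*(t - 1)*(t + 2)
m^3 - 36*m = m*(m - 6)*(m + 6)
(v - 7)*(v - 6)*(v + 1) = v^3 - 12*v^2 + 29*v + 42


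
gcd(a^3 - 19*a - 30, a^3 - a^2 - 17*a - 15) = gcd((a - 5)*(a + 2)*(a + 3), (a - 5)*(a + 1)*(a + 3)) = a^2 - 2*a - 15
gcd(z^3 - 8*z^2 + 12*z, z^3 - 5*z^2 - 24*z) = z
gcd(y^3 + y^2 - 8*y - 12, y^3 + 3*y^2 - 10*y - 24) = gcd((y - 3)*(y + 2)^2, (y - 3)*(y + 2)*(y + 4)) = y^2 - y - 6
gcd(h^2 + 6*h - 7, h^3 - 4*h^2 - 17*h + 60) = 1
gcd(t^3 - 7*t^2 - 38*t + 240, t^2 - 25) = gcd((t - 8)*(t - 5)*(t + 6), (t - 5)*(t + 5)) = t - 5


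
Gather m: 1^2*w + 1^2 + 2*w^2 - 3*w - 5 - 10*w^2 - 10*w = -8*w^2 - 12*w - 4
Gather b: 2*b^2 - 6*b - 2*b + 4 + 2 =2*b^2 - 8*b + 6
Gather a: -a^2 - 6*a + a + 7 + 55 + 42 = -a^2 - 5*a + 104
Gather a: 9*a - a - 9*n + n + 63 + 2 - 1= 8*a - 8*n + 64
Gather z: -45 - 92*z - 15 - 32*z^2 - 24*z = -32*z^2 - 116*z - 60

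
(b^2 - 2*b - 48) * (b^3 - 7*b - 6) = b^5 - 2*b^4 - 55*b^3 + 8*b^2 + 348*b + 288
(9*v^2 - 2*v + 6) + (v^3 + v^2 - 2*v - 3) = v^3 + 10*v^2 - 4*v + 3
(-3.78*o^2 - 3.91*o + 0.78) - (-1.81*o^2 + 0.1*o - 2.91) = -1.97*o^2 - 4.01*o + 3.69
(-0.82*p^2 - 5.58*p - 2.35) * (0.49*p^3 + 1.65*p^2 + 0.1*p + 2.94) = -0.4018*p^5 - 4.0872*p^4 - 10.4405*p^3 - 6.8463*p^2 - 16.6402*p - 6.909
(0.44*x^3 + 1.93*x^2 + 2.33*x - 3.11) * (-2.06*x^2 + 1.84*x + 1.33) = -0.9064*x^5 - 3.1662*x^4 - 0.6634*x^3 + 13.2607*x^2 - 2.6235*x - 4.1363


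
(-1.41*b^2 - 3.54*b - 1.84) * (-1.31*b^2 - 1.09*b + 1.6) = 1.8471*b^4 + 6.1743*b^3 + 4.013*b^2 - 3.6584*b - 2.944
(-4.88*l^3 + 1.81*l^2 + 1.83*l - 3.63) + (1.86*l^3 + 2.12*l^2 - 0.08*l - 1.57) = -3.02*l^3 + 3.93*l^2 + 1.75*l - 5.2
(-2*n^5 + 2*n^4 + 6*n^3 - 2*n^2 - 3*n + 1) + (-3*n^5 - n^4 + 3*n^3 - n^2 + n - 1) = -5*n^5 + n^4 + 9*n^3 - 3*n^2 - 2*n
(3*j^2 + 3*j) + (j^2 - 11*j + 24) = 4*j^2 - 8*j + 24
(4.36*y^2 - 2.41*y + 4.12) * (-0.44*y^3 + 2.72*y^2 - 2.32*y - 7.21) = -1.9184*y^5 + 12.9196*y^4 - 18.4832*y^3 - 14.638*y^2 + 7.8177*y - 29.7052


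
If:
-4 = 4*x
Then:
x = -1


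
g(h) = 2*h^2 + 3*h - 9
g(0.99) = -4.07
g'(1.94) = 10.76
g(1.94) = 4.35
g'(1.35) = 8.40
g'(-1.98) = -4.92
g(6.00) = 81.00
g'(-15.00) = -57.00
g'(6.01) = 27.04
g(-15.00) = 396.00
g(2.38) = 9.47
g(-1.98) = -7.10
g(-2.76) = -2.04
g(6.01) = 81.27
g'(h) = 4*h + 3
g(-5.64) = 37.70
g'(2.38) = 12.52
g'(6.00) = 27.00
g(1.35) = -1.30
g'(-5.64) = -19.56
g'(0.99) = 6.96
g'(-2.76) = -8.04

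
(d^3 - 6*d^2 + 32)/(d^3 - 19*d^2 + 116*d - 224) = (d^2 - 2*d - 8)/(d^2 - 15*d + 56)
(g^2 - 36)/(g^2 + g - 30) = (g - 6)/(g - 5)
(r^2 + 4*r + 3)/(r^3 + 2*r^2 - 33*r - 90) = (r + 1)/(r^2 - r - 30)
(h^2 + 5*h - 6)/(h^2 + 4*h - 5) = (h + 6)/(h + 5)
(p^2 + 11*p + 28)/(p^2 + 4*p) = (p + 7)/p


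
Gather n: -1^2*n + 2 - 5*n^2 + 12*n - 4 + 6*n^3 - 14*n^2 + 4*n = 6*n^3 - 19*n^2 + 15*n - 2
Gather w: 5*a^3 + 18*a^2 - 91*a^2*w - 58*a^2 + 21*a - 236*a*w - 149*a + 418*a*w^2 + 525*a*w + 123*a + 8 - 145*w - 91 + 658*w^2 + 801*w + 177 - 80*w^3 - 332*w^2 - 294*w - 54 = 5*a^3 - 40*a^2 - 5*a - 80*w^3 + w^2*(418*a + 326) + w*(-91*a^2 + 289*a + 362) + 40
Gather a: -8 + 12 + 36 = 40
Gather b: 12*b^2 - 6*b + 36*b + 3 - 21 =12*b^2 + 30*b - 18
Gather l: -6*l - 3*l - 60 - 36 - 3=-9*l - 99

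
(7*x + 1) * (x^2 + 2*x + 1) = 7*x^3 + 15*x^2 + 9*x + 1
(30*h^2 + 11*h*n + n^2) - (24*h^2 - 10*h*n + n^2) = 6*h^2 + 21*h*n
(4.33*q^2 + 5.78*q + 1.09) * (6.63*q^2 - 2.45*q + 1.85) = 28.7079*q^4 + 27.7129*q^3 + 1.0762*q^2 + 8.0225*q + 2.0165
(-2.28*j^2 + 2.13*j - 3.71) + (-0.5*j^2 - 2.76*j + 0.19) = -2.78*j^2 - 0.63*j - 3.52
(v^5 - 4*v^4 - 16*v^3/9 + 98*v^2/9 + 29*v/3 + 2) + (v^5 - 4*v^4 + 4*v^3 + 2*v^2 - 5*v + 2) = 2*v^5 - 8*v^4 + 20*v^3/9 + 116*v^2/9 + 14*v/3 + 4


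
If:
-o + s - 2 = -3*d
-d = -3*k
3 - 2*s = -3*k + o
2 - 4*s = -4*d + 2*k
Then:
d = 7/9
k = 7/27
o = 40/27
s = 31/27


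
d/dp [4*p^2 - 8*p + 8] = 8*p - 8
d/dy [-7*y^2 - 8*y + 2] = -14*y - 8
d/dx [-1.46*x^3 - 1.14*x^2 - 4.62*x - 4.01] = -4.38*x^2 - 2.28*x - 4.62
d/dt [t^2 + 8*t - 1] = 2*t + 8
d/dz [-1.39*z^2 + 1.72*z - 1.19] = 1.72 - 2.78*z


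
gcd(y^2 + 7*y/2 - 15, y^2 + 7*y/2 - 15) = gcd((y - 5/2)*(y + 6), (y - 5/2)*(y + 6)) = y^2 + 7*y/2 - 15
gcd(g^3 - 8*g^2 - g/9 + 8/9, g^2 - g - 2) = 1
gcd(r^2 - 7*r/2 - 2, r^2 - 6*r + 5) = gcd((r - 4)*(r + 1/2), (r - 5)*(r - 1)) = 1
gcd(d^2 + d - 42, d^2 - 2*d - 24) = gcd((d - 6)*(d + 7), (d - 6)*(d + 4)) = d - 6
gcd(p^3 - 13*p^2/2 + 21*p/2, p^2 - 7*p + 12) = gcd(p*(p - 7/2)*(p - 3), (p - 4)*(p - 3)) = p - 3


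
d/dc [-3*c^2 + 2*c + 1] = 2 - 6*c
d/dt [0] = 0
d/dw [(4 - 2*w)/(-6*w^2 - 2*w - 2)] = (3*w^2 + w - (w - 2)*(6*w + 1) + 1)/(3*w^2 + w + 1)^2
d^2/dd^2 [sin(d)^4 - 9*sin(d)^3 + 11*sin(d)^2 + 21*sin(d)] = -16*sin(d)^4 + 81*sin(d)^3 - 32*sin(d)^2 - 75*sin(d) + 22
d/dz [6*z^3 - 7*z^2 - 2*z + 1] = 18*z^2 - 14*z - 2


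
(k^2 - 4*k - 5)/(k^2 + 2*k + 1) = (k - 5)/(k + 1)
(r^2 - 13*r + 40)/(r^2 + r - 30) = (r - 8)/(r + 6)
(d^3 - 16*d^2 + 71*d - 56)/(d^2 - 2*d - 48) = (d^2 - 8*d + 7)/(d + 6)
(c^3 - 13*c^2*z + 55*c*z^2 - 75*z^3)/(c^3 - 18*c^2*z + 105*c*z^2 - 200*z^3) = (-c + 3*z)/(-c + 8*z)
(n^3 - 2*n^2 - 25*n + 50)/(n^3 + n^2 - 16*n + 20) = (n - 5)/(n - 2)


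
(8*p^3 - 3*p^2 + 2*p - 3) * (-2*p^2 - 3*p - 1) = -16*p^5 - 18*p^4 - 3*p^3 + 3*p^2 + 7*p + 3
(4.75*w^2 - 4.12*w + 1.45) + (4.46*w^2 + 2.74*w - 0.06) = 9.21*w^2 - 1.38*w + 1.39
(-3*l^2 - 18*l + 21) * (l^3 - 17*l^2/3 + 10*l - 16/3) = -3*l^5 - l^4 + 93*l^3 - 283*l^2 + 306*l - 112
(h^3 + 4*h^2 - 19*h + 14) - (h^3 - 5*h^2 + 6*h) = 9*h^2 - 25*h + 14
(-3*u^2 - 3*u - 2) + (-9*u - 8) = -3*u^2 - 12*u - 10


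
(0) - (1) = -1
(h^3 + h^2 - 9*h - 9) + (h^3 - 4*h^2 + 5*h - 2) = 2*h^3 - 3*h^2 - 4*h - 11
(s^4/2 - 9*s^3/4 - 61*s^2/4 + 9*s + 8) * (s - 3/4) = s^5/2 - 21*s^4/8 - 217*s^3/16 + 327*s^2/16 + 5*s/4 - 6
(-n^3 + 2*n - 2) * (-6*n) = 6*n^4 - 12*n^2 + 12*n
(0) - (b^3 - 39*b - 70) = -b^3 + 39*b + 70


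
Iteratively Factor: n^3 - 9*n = (n)*(n^2 - 9) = n*(n - 3)*(n + 3)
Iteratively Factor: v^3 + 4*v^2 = (v + 4)*(v^2) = v*(v + 4)*(v)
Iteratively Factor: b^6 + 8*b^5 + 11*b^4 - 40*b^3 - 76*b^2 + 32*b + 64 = (b + 2)*(b^5 + 6*b^4 - b^3 - 38*b^2 + 32) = (b - 1)*(b + 2)*(b^4 + 7*b^3 + 6*b^2 - 32*b - 32) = (b - 1)*(b + 1)*(b + 2)*(b^3 + 6*b^2 - 32) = (b - 2)*(b - 1)*(b + 1)*(b + 2)*(b^2 + 8*b + 16) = (b - 2)*(b - 1)*(b + 1)*(b + 2)*(b + 4)*(b + 4)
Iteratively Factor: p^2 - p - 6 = (p + 2)*(p - 3)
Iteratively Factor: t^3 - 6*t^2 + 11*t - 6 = (t - 1)*(t^2 - 5*t + 6) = (t - 3)*(t - 1)*(t - 2)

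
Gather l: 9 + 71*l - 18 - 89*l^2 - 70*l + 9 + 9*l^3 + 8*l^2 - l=9*l^3 - 81*l^2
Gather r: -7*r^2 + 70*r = -7*r^2 + 70*r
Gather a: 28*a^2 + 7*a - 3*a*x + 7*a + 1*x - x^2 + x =28*a^2 + a*(14 - 3*x) - x^2 + 2*x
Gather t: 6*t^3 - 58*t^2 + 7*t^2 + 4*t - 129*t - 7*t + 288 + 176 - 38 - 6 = 6*t^3 - 51*t^2 - 132*t + 420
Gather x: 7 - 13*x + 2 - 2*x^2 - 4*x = -2*x^2 - 17*x + 9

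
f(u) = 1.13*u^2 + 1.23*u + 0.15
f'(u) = 2.26*u + 1.23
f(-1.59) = 1.05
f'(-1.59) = -2.36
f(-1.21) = 0.32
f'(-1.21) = -1.50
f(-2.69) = 5.02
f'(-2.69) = -4.85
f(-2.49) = 4.09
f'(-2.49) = -4.40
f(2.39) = 9.54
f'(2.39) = 6.63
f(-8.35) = 68.67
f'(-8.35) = -17.64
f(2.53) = 10.49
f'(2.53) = 6.95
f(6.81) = 60.93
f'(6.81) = 16.62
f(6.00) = 48.21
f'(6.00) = 14.79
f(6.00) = 48.21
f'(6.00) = 14.79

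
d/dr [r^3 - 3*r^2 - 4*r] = 3*r^2 - 6*r - 4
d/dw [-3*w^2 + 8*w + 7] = 8 - 6*w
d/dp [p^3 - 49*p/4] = 3*p^2 - 49/4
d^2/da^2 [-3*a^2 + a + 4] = -6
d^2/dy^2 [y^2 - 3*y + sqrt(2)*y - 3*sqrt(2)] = 2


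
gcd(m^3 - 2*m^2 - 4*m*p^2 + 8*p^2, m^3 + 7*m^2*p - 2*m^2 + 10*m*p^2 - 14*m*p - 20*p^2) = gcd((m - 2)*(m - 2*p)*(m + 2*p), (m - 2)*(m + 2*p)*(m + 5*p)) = m^2 + 2*m*p - 2*m - 4*p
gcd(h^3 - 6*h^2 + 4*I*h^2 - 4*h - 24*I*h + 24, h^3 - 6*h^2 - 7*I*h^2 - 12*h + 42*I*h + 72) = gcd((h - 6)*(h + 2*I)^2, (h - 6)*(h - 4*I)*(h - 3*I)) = h - 6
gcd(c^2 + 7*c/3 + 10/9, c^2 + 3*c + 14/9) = c + 2/3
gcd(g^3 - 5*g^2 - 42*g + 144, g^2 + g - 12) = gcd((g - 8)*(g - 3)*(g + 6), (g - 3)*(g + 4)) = g - 3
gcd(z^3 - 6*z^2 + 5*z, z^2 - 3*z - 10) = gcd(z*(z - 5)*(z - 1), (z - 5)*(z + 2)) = z - 5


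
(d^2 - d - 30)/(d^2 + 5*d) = (d - 6)/d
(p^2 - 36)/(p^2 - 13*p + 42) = (p + 6)/(p - 7)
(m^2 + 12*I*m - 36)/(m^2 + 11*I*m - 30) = (m + 6*I)/(m + 5*I)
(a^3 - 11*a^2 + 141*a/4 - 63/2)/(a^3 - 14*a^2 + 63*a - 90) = (a^2 - 5*a + 21/4)/(a^2 - 8*a + 15)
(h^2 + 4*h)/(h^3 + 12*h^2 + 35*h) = (h + 4)/(h^2 + 12*h + 35)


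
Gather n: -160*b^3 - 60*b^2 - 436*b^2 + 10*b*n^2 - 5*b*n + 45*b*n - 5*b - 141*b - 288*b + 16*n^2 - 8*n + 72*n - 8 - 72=-160*b^3 - 496*b^2 - 434*b + n^2*(10*b + 16) + n*(40*b + 64) - 80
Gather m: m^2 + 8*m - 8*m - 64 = m^2 - 64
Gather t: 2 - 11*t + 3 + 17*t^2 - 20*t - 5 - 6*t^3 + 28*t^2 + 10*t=-6*t^3 + 45*t^2 - 21*t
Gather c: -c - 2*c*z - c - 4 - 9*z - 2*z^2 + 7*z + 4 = c*(-2*z - 2) - 2*z^2 - 2*z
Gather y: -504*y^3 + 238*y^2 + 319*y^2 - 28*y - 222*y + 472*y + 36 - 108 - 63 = -504*y^3 + 557*y^2 + 222*y - 135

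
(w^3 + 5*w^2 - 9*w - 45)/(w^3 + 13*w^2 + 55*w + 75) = (w - 3)/(w + 5)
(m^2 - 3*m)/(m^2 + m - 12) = m/(m + 4)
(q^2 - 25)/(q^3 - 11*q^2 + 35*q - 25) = (q + 5)/(q^2 - 6*q + 5)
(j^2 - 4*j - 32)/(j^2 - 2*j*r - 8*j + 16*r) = (-j - 4)/(-j + 2*r)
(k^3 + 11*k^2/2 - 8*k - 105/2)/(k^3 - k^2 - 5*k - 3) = (2*k^2 + 17*k + 35)/(2*(k^2 + 2*k + 1))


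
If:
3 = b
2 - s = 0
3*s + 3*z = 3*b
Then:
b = 3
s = 2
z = 1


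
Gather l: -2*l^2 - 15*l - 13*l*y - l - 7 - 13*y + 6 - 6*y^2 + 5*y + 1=-2*l^2 + l*(-13*y - 16) - 6*y^2 - 8*y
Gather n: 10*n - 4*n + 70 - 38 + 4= 6*n + 36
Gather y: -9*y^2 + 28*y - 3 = -9*y^2 + 28*y - 3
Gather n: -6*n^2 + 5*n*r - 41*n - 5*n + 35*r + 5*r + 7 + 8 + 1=-6*n^2 + n*(5*r - 46) + 40*r + 16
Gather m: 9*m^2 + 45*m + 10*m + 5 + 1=9*m^2 + 55*m + 6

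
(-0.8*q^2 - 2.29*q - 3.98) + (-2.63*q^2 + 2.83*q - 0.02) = -3.43*q^2 + 0.54*q - 4.0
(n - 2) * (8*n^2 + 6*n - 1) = 8*n^3 - 10*n^2 - 13*n + 2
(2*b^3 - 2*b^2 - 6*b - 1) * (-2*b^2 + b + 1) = -4*b^5 + 6*b^4 + 12*b^3 - 6*b^2 - 7*b - 1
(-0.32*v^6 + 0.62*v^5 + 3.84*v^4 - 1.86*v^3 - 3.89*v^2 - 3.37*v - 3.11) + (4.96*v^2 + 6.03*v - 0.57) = -0.32*v^6 + 0.62*v^5 + 3.84*v^4 - 1.86*v^3 + 1.07*v^2 + 2.66*v - 3.68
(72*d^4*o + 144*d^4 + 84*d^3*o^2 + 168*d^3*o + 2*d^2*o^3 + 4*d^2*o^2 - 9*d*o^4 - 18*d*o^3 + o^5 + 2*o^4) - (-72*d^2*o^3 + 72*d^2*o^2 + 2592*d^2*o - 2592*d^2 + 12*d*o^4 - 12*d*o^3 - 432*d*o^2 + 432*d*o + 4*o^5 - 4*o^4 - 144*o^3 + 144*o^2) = 72*d^4*o + 144*d^4 + 84*d^3*o^2 + 168*d^3*o + 74*d^2*o^3 - 68*d^2*o^2 - 2592*d^2*o + 2592*d^2 - 21*d*o^4 - 6*d*o^3 + 432*d*o^2 - 432*d*o - 3*o^5 + 6*o^4 + 144*o^3 - 144*o^2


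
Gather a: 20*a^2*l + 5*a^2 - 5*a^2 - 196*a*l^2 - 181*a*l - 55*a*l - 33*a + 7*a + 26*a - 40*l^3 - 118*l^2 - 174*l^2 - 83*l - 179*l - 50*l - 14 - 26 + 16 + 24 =20*a^2*l + a*(-196*l^2 - 236*l) - 40*l^3 - 292*l^2 - 312*l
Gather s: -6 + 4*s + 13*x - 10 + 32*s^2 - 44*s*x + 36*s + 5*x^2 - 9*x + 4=32*s^2 + s*(40 - 44*x) + 5*x^2 + 4*x - 12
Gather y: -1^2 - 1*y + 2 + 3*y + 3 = 2*y + 4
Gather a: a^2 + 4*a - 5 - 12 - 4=a^2 + 4*a - 21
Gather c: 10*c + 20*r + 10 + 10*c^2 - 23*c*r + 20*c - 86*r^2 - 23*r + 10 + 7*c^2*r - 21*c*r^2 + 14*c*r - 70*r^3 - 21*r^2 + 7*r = c^2*(7*r + 10) + c*(-21*r^2 - 9*r + 30) - 70*r^3 - 107*r^2 + 4*r + 20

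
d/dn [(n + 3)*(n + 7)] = 2*n + 10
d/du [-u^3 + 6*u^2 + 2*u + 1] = -3*u^2 + 12*u + 2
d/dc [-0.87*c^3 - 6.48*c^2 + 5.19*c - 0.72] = -2.61*c^2 - 12.96*c + 5.19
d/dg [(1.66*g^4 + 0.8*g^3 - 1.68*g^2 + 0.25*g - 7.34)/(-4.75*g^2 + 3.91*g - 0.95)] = (-15.77*g^5 + 15.6718*g^4 - 0.0519999999999996*g^3 - 7.6613*g^2 - 66.538*g + 28.4619)/(22.5625*g^4 - 37.145*g^3 + 24.3131*g^2 - 7.429*g + 0.9025)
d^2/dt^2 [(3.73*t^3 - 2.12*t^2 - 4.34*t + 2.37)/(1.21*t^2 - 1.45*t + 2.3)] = (-7.105427357601e-15*t^5 - 25.223998*t^3 - 18.418038*t^2 + 165.91053*t - 54.60297)/(1.771561*t^6 - 6.368835*t^5 + 17.734365*t^4 - 27.260725*t^3 + 33.70995*t^2 - 23.0115*t + 12.167)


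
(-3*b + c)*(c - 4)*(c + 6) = -3*b*c^2 - 6*b*c + 72*b + c^3 + 2*c^2 - 24*c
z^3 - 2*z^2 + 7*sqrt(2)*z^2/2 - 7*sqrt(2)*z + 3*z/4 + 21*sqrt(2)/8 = (z - 3/2)*(z - 1/2)*(z + 7*sqrt(2)/2)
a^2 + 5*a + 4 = (a + 1)*(a + 4)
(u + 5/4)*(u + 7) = u^2 + 33*u/4 + 35/4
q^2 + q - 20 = (q - 4)*(q + 5)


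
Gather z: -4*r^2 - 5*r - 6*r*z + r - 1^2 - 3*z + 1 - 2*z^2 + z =-4*r^2 - 4*r - 2*z^2 + z*(-6*r - 2)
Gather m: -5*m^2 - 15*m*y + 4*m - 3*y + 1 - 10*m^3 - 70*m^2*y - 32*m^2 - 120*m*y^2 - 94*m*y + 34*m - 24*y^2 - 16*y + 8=-10*m^3 + m^2*(-70*y - 37) + m*(-120*y^2 - 109*y + 38) - 24*y^2 - 19*y + 9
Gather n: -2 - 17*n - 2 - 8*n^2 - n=-8*n^2 - 18*n - 4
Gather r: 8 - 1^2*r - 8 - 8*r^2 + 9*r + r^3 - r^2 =r^3 - 9*r^2 + 8*r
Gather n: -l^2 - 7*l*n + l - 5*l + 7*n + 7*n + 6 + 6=-l^2 - 4*l + n*(14 - 7*l) + 12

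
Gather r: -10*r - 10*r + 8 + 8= 16 - 20*r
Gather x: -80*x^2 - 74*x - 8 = -80*x^2 - 74*x - 8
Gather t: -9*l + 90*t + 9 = -9*l + 90*t + 9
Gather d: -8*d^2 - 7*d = -8*d^2 - 7*d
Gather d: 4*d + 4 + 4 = 4*d + 8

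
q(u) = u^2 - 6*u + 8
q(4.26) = 0.59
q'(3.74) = 1.48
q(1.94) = 0.12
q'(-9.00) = -24.00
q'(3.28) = 0.56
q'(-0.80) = -7.60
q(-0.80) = 13.44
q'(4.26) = 2.52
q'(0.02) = -5.96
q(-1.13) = 16.06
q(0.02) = 7.88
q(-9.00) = 143.00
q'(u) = 2*u - 6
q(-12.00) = 224.00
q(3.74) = -0.45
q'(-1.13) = -8.26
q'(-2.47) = -10.94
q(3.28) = -0.92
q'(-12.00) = -30.00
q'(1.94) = -2.12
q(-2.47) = 28.92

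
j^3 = j^3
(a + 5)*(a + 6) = a^2 + 11*a + 30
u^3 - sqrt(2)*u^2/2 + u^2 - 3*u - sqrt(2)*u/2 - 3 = (u + 1)*(u - 3*sqrt(2)/2)*(u + sqrt(2))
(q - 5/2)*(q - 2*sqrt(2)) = q^2 - 2*sqrt(2)*q - 5*q/2 + 5*sqrt(2)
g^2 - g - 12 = (g - 4)*(g + 3)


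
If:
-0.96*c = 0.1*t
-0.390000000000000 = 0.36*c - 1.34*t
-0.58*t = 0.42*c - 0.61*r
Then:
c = -0.03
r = 0.25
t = 0.28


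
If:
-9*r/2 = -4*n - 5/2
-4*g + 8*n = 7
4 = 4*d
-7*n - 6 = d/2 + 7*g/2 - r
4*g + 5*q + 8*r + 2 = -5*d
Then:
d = 1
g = -813/472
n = 13/944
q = -549/590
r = 67/118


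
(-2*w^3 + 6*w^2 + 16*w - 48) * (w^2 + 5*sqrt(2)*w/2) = -2*w^5 - 5*sqrt(2)*w^4 + 6*w^4 + 16*w^3 + 15*sqrt(2)*w^3 - 48*w^2 + 40*sqrt(2)*w^2 - 120*sqrt(2)*w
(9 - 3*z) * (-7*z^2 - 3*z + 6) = 21*z^3 - 54*z^2 - 45*z + 54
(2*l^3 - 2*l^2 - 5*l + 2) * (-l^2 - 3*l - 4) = -2*l^5 - 4*l^4 + 3*l^3 + 21*l^2 + 14*l - 8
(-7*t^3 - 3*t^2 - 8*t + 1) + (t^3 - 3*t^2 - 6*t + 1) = -6*t^3 - 6*t^2 - 14*t + 2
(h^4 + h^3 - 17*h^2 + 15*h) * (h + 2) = h^5 + 3*h^4 - 15*h^3 - 19*h^2 + 30*h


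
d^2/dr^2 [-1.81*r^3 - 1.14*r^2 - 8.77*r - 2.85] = -10.86*r - 2.28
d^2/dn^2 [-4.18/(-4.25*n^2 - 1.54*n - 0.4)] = (-151.0025*n^2 - 54.7162*n + 4.18*(8.5*n + 1.54)*(17.0*n + 3.08) - 14.212)/(4.25*n^2 + 1.54*n + 0.4)^3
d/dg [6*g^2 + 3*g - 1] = 12*g + 3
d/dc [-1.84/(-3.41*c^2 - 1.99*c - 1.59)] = (-12.5488*c - 3.6616)/(3.41*c^2 + 1.99*c + 1.59)^2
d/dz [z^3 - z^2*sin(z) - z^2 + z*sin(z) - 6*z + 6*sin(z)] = -z^2*cos(z) + 3*z^2 - 2*z*sin(z) + z*cos(z) - 2*z + sin(z) + 6*cos(z) - 6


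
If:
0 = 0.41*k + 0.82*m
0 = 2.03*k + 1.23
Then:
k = -0.61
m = 0.30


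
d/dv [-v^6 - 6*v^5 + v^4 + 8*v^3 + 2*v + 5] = -6*v^5 - 30*v^4 + 4*v^3 + 24*v^2 + 2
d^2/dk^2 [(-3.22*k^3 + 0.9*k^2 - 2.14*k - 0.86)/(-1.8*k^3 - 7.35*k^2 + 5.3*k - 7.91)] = (-91.0332000000001*k^6 + 225.9144*k^5 - 398.36232*k^4 + 369.85976*k^3 - 632.1066*k^2 + 187.841472*k + 15.12444)/(5.832*k^9 + 71.442*k^8 + 240.2055*k^7 + 53.236575*k^6 - 79.3759499999999*k^5 + 1448.570025*k^4 - 1659.81356*k^3 + 2046.202305*k^2 - 994.83279*k + 494.913671)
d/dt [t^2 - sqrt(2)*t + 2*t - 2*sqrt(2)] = 2*t - sqrt(2) + 2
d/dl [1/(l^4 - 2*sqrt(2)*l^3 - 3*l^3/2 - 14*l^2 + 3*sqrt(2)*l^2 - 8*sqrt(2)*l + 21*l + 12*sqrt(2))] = 2*(-8*l^3 + 9*l^2 + 12*sqrt(2)*l^2 - 12*sqrt(2)*l + 56*l - 42 + 16*sqrt(2))/(2*l^4 - 4*sqrt(2)*l^3 - 3*l^3 - 28*l^2 + 6*sqrt(2)*l^2 - 16*sqrt(2)*l + 42*l + 24*sqrt(2))^2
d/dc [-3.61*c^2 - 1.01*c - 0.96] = -7.22*c - 1.01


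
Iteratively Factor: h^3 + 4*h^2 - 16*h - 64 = (h + 4)*(h^2 - 16) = (h + 4)^2*(h - 4)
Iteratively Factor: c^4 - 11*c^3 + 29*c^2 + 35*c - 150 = (c - 5)*(c^3 - 6*c^2 - c + 30) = (c - 5)*(c - 3)*(c^2 - 3*c - 10) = (c - 5)*(c - 3)*(c + 2)*(c - 5)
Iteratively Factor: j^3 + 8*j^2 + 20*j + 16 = (j + 2)*(j^2 + 6*j + 8) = (j + 2)^2*(j + 4)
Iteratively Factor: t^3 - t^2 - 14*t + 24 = (t - 3)*(t^2 + 2*t - 8) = (t - 3)*(t + 4)*(t - 2)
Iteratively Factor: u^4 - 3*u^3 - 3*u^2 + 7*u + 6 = (u + 1)*(u^3 - 4*u^2 + u + 6) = (u - 3)*(u + 1)*(u^2 - u - 2) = (u - 3)*(u + 1)^2*(u - 2)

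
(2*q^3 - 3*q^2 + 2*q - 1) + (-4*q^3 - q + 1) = -2*q^3 - 3*q^2 + q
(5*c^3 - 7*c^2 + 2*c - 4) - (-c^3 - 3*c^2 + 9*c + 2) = 6*c^3 - 4*c^2 - 7*c - 6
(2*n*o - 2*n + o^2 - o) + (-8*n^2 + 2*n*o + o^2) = -8*n^2 + 4*n*o - 2*n + 2*o^2 - o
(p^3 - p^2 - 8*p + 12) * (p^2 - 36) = p^5 - p^4 - 44*p^3 + 48*p^2 + 288*p - 432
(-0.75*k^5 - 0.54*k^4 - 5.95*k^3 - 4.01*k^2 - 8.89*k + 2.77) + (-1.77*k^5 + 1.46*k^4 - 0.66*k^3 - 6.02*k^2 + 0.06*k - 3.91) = -2.52*k^5 + 0.92*k^4 - 6.61*k^3 - 10.03*k^2 - 8.83*k - 1.14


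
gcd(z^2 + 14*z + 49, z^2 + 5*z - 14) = z + 7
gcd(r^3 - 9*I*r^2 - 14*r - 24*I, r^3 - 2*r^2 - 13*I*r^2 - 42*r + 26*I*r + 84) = r - 6*I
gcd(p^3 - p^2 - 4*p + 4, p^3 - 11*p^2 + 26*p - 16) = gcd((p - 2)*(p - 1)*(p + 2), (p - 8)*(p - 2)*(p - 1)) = p^2 - 3*p + 2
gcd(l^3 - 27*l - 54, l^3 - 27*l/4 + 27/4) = l + 3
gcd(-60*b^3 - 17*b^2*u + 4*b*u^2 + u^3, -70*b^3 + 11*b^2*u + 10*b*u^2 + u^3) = 5*b + u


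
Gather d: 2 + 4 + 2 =8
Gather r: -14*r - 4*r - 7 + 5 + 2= -18*r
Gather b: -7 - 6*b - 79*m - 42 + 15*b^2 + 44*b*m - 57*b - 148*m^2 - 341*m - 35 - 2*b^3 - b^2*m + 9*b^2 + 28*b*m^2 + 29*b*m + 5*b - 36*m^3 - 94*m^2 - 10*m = -2*b^3 + b^2*(24 - m) + b*(28*m^2 + 73*m - 58) - 36*m^3 - 242*m^2 - 430*m - 84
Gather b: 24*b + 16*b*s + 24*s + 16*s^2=b*(16*s + 24) + 16*s^2 + 24*s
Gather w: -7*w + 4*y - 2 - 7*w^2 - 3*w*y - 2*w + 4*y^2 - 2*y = -7*w^2 + w*(-3*y - 9) + 4*y^2 + 2*y - 2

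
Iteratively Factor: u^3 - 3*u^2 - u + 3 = (u + 1)*(u^2 - 4*u + 3) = (u - 3)*(u + 1)*(u - 1)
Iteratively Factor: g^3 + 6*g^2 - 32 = (g + 4)*(g^2 + 2*g - 8) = (g + 4)^2*(g - 2)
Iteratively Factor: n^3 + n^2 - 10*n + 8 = (n - 2)*(n^2 + 3*n - 4) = (n - 2)*(n + 4)*(n - 1)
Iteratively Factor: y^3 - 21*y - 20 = (y + 4)*(y^2 - 4*y - 5) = (y + 1)*(y + 4)*(y - 5)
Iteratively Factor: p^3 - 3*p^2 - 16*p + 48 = (p + 4)*(p^2 - 7*p + 12) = (p - 4)*(p + 4)*(p - 3)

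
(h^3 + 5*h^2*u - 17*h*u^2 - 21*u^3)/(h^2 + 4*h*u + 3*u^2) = (h^2 + 4*h*u - 21*u^2)/(h + 3*u)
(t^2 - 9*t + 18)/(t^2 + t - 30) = (t^2 - 9*t + 18)/(t^2 + t - 30)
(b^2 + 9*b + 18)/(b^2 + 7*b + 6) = (b + 3)/(b + 1)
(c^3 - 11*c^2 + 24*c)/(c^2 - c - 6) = c*(c - 8)/(c + 2)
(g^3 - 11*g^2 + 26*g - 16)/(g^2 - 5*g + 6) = (g^2 - 9*g + 8)/(g - 3)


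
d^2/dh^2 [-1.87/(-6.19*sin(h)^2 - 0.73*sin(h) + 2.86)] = (-286.604428*sin(h)^4 - 25.349907*sin(h)^3 + 296.488687*sin(h)^2 + 46.795628*sin(h) + 68.203762)/(6.19*sin(h)^2 + 0.73*sin(h) - 2.86)^3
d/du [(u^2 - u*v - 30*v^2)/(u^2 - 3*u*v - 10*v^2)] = 2*v*(-u^2 + 20*u*v - 40*v^2)/(u^4 - 6*u^3*v - 11*u^2*v^2 + 60*u*v^3 + 100*v^4)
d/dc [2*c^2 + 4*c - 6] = 4*c + 4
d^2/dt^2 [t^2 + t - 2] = 2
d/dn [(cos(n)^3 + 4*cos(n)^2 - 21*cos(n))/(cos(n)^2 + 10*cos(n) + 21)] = (sin(n)^2 - 6*cos(n) + 8)*sin(n)/(cos(n) + 3)^2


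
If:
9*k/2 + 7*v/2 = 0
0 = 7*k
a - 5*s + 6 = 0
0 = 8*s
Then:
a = -6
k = 0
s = 0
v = 0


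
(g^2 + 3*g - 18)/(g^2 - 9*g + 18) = (g + 6)/(g - 6)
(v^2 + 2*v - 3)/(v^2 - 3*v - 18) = (v - 1)/(v - 6)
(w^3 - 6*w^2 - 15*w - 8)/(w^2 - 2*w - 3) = (w^2 - 7*w - 8)/(w - 3)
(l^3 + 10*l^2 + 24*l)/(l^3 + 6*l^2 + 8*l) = (l + 6)/(l + 2)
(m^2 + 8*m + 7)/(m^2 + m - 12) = (m^2 + 8*m + 7)/(m^2 + m - 12)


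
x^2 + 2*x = x*(x + 2)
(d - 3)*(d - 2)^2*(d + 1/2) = d^4 - 13*d^3/2 + 25*d^2/2 - 4*d - 6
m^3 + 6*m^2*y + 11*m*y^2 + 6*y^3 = (m + y)*(m + 2*y)*(m + 3*y)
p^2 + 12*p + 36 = (p + 6)^2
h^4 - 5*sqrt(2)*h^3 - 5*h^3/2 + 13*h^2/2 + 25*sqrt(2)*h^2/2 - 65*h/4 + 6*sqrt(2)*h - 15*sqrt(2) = (h - 5/2)*(h - 4*sqrt(2))*(h - 3*sqrt(2)/2)*(h + sqrt(2)/2)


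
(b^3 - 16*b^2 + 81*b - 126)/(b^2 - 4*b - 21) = (b^2 - 9*b + 18)/(b + 3)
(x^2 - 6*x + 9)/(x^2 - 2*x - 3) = (x - 3)/(x + 1)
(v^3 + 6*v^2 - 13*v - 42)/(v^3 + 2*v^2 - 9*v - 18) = (v + 7)/(v + 3)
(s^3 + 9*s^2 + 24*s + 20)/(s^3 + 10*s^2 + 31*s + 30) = (s + 2)/(s + 3)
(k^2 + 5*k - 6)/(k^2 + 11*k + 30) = (k - 1)/(k + 5)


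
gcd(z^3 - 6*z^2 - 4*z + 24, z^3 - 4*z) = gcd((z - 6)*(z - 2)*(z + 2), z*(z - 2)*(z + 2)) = z^2 - 4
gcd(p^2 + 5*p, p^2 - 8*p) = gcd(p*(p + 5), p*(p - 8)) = p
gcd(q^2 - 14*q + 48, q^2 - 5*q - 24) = q - 8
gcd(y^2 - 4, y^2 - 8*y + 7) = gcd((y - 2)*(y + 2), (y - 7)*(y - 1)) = 1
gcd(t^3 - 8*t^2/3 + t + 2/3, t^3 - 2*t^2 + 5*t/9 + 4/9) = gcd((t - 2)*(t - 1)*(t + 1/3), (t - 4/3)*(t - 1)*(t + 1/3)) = t^2 - 2*t/3 - 1/3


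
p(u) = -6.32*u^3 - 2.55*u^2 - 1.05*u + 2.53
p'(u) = -18.96*u^2 - 5.1*u - 1.05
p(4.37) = -578.18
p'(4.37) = -385.41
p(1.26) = -15.48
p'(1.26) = -37.58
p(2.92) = -179.63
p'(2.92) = -177.60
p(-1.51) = 20.06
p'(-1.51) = -36.58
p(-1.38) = 15.73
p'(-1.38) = -30.12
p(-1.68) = 27.06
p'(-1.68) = -45.99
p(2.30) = -90.27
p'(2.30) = -113.08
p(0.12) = 2.36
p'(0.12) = -1.94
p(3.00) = -194.21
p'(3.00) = -186.99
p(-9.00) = 4412.71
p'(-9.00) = -1490.91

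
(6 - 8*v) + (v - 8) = -7*v - 2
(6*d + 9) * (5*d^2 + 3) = 30*d^3 + 45*d^2 + 18*d + 27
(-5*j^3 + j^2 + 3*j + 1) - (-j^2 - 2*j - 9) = -5*j^3 + 2*j^2 + 5*j + 10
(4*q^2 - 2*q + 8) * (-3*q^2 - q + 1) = -12*q^4 + 2*q^3 - 18*q^2 - 10*q + 8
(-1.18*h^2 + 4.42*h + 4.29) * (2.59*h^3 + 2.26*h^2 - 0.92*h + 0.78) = -3.0562*h^5 + 8.781*h^4 + 22.1859*h^3 + 4.7086*h^2 - 0.4992*h + 3.3462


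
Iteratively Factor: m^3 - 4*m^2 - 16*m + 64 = (m - 4)*(m^2 - 16) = (m - 4)*(m + 4)*(m - 4)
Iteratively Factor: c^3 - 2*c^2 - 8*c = (c + 2)*(c^2 - 4*c) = (c - 4)*(c + 2)*(c)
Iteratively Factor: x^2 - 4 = (x - 2)*(x + 2)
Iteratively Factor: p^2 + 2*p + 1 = (p + 1)*(p + 1)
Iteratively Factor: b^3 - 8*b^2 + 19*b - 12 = (b - 3)*(b^2 - 5*b + 4) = (b - 3)*(b - 1)*(b - 4)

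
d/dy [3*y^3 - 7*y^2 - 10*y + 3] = 9*y^2 - 14*y - 10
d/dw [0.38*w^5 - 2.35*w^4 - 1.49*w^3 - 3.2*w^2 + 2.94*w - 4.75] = 1.9*w^4 - 9.4*w^3 - 4.47*w^2 - 6.4*w + 2.94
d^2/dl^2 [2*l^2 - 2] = 4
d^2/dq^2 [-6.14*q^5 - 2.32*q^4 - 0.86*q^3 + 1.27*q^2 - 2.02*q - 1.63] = -122.8*q^3 - 27.84*q^2 - 5.16*q + 2.54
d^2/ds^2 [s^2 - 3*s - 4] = 2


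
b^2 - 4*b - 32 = (b - 8)*(b + 4)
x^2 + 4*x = x*(x + 4)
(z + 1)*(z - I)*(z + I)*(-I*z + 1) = -I*z^4 + z^3 - I*z^3 + z^2 - I*z^2 + z - I*z + 1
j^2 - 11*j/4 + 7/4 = (j - 7/4)*(j - 1)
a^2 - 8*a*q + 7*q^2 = (a - 7*q)*(a - q)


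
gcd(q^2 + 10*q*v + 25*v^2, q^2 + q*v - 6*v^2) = 1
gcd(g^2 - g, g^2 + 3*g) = g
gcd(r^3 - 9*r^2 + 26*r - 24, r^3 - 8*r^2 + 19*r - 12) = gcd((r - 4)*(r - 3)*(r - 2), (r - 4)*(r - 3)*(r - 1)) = r^2 - 7*r + 12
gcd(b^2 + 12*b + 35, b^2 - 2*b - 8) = 1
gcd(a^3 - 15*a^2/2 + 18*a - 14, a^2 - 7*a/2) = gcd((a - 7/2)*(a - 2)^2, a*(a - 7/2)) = a - 7/2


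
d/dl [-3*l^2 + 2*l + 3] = 2 - 6*l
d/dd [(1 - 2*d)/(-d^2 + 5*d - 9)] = (-2*d^2 + 2*d + 13)/(d^4 - 10*d^3 + 43*d^2 - 90*d + 81)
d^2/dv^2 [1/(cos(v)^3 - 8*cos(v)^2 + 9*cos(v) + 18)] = ((39*cos(v) - 64*cos(2*v) + 9*cos(3*v))*(cos(v)^3 - 8*cos(v)^2 + 9*cos(v) + 18)/4 + 2*(3*cos(v)^2 - 16*cos(v) + 9)^2*sin(v)^2)/(cos(v)^3 - 8*cos(v)^2 + 9*cos(v) + 18)^3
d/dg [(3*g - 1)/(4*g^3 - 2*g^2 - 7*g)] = (-24*g^3 + 18*g^2 - 4*g - 7)/(g^2*(16*g^4 - 16*g^3 - 52*g^2 + 28*g + 49))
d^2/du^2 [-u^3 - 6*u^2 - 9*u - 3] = -6*u - 12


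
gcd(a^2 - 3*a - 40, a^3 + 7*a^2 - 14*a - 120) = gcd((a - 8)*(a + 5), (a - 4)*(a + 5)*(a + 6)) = a + 5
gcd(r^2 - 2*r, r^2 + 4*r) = r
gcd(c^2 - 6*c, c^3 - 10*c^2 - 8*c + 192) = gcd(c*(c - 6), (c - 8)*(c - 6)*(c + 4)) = c - 6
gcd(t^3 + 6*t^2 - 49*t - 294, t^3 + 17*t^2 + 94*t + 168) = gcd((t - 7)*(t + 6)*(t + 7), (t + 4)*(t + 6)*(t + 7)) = t^2 + 13*t + 42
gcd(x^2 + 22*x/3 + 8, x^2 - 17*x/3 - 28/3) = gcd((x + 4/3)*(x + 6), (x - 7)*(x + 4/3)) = x + 4/3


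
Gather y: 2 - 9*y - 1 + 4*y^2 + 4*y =4*y^2 - 5*y + 1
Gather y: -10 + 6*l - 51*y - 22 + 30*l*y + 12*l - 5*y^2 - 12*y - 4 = 18*l - 5*y^2 + y*(30*l - 63) - 36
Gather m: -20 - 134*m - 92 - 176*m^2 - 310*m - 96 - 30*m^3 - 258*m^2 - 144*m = -30*m^3 - 434*m^2 - 588*m - 208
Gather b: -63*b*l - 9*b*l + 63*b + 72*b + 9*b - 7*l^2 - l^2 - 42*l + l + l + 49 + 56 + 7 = b*(144 - 72*l) - 8*l^2 - 40*l + 112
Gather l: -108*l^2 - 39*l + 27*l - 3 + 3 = -108*l^2 - 12*l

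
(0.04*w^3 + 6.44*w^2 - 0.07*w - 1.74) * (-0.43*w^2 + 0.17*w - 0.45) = -0.0172*w^5 - 2.7624*w^4 + 1.1069*w^3 - 2.1617*w^2 - 0.2643*w + 0.783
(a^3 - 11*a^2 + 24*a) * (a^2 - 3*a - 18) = a^5 - 14*a^4 + 39*a^3 + 126*a^2 - 432*a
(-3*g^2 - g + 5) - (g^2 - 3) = -4*g^2 - g + 8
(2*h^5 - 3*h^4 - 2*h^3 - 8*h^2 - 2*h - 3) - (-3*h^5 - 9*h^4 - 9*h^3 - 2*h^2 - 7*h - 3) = 5*h^5 + 6*h^4 + 7*h^3 - 6*h^2 + 5*h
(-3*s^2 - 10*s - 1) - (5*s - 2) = -3*s^2 - 15*s + 1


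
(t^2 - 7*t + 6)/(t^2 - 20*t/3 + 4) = 3*(t - 1)/(3*t - 2)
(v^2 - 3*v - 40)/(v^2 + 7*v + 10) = (v - 8)/(v + 2)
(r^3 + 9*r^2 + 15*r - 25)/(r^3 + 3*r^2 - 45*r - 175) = (r - 1)/(r - 7)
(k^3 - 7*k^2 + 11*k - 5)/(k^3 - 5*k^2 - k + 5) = (k - 1)/(k + 1)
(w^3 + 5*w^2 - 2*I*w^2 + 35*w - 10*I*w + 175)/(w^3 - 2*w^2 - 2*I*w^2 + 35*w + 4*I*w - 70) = (w + 5)/(w - 2)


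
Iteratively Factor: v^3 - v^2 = (v)*(v^2 - v) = v*(v - 1)*(v)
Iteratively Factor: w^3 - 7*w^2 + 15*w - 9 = (w - 3)*(w^2 - 4*w + 3) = (w - 3)^2*(w - 1)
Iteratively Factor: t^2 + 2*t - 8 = (t + 4)*(t - 2)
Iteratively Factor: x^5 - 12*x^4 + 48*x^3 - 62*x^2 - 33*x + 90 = (x - 2)*(x^4 - 10*x^3 + 28*x^2 - 6*x - 45) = (x - 5)*(x - 2)*(x^3 - 5*x^2 + 3*x + 9) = (x - 5)*(x - 2)*(x + 1)*(x^2 - 6*x + 9) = (x - 5)*(x - 3)*(x - 2)*(x + 1)*(x - 3)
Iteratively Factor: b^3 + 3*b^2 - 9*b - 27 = (b + 3)*(b^2 - 9) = (b - 3)*(b + 3)*(b + 3)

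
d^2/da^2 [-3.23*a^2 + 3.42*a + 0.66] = -6.46000000000000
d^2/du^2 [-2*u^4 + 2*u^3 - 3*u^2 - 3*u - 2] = -24*u^2 + 12*u - 6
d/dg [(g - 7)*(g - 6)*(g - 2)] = 3*g^2 - 30*g + 68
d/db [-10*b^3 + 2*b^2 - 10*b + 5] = -30*b^2 + 4*b - 10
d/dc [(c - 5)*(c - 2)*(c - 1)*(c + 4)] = 4*c^3 - 12*c^2 - 30*c + 58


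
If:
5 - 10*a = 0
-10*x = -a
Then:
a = 1/2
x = 1/20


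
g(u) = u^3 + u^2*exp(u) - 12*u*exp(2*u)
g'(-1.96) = 12.21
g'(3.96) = -293264.45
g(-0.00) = 0.00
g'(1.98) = -3053.42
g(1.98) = -1210.23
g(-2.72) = -19.49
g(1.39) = -258.42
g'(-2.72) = 22.56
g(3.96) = -129879.45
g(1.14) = -128.20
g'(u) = u^2*exp(u) + 3*u^2 - 24*u*exp(2*u) + 2*u*exp(u) - 12*exp(2*u)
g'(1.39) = -706.44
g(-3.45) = -40.64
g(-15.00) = -3375.00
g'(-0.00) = -12.00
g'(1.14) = -369.72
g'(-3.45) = 35.94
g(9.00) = -7090619588.03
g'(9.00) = -14969670515.00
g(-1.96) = -6.52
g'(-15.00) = 675.00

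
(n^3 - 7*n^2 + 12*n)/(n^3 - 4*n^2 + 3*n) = (n - 4)/(n - 1)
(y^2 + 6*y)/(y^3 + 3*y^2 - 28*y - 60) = y/(y^2 - 3*y - 10)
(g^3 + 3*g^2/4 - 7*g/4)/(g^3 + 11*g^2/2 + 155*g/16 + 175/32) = 8*g*(g - 1)/(8*g^2 + 30*g + 25)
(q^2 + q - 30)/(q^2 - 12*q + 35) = (q + 6)/(q - 7)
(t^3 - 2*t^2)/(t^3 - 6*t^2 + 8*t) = t/(t - 4)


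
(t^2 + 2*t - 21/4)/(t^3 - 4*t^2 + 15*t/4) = (2*t + 7)/(t*(2*t - 5))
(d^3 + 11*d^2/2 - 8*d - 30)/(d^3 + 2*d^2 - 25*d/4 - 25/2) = 2*(d + 6)/(2*d + 5)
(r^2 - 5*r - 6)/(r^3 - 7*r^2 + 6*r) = (r + 1)/(r*(r - 1))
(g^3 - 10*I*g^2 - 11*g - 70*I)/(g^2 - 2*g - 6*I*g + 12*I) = (g^3 - 10*I*g^2 - 11*g - 70*I)/(g^2 - 2*g - 6*I*g + 12*I)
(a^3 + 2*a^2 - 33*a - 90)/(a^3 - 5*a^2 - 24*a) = (a^2 - a - 30)/(a*(a - 8))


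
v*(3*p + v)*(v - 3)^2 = 3*p*v^3 - 18*p*v^2 + 27*p*v + v^4 - 6*v^3 + 9*v^2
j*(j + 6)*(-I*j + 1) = -I*j^3 + j^2 - 6*I*j^2 + 6*j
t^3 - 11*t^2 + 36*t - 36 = (t - 6)*(t - 3)*(t - 2)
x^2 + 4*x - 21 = (x - 3)*(x + 7)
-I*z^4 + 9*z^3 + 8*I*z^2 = z^2*(z + 8*I)*(-I*z + 1)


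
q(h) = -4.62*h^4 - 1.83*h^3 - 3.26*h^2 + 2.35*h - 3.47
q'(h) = -18.48*h^3 - 5.49*h^2 - 6.52*h + 2.35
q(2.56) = -247.95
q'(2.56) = -360.36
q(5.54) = -4753.58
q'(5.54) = -3344.45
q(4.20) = -1624.29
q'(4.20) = -1491.02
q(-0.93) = -10.46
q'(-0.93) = 18.53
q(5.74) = -5458.69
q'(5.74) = -3710.88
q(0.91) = -8.58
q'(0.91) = -22.06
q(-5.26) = -3376.30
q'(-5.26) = 2574.17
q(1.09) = -13.67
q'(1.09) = -35.21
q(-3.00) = -364.67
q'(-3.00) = 471.46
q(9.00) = -31892.27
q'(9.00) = -13972.94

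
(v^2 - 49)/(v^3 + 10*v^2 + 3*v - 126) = (v - 7)/(v^2 + 3*v - 18)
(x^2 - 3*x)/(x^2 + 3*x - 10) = x*(x - 3)/(x^2 + 3*x - 10)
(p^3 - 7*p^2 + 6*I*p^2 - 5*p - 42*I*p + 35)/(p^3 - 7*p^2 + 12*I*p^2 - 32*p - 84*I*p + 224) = (p^2 + 6*I*p - 5)/(p^2 + 12*I*p - 32)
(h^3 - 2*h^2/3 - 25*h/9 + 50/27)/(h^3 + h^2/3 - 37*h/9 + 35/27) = (9*h^2 + 9*h - 10)/(9*h^2 + 18*h - 7)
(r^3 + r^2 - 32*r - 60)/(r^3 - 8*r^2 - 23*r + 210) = (r + 2)/(r - 7)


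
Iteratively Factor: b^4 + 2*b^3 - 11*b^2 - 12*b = (b + 1)*(b^3 + b^2 - 12*b) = (b - 3)*(b + 1)*(b^2 + 4*b) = b*(b - 3)*(b + 1)*(b + 4)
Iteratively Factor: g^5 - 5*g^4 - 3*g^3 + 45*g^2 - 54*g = (g + 3)*(g^4 - 8*g^3 + 21*g^2 - 18*g) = (g - 3)*(g + 3)*(g^3 - 5*g^2 + 6*g) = (g - 3)*(g - 2)*(g + 3)*(g^2 - 3*g) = (g - 3)^2*(g - 2)*(g + 3)*(g)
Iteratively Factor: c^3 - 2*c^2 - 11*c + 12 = (c - 1)*(c^2 - c - 12) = (c - 4)*(c - 1)*(c + 3)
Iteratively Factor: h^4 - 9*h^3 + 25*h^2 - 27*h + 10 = (h - 2)*(h^3 - 7*h^2 + 11*h - 5) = (h - 5)*(h - 2)*(h^2 - 2*h + 1) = (h - 5)*(h - 2)*(h - 1)*(h - 1)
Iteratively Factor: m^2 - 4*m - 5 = (m - 5)*(m + 1)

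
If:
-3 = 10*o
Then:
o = -3/10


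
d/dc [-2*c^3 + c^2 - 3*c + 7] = -6*c^2 + 2*c - 3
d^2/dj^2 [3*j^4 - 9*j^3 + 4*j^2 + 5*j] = 36*j^2 - 54*j + 8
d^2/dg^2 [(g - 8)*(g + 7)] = 2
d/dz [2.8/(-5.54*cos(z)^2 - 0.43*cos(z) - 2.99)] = -(31.024*cos(z) + 1.204)*sin(z)/(5.54*cos(z)^2 + 0.43*cos(z) + 2.99)^2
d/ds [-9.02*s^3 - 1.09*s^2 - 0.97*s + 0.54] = -27.06*s^2 - 2.18*s - 0.97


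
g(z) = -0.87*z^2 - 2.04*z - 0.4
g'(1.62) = -4.86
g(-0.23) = 0.02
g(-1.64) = 0.61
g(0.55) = -1.79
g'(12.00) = -22.92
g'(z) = -1.74*z - 2.04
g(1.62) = -5.99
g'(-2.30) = 1.96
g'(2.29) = -6.02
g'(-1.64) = 0.81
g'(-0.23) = -1.64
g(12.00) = -150.16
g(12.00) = -150.16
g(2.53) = -11.13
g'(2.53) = -6.44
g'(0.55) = -3.00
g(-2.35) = -0.41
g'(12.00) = -22.92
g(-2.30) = -0.31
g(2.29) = -9.63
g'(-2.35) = 2.05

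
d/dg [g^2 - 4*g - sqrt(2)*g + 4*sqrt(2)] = 2*g - 4 - sqrt(2)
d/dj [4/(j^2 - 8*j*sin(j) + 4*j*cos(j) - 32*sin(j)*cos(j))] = 8*(2*j*sin(j) + 4*j*cos(j) - j + 4*sin(j) - 2*cos(j) + 16*cos(2*j))/((j - 8*sin(j))^2*(j + 4*cos(j))^2)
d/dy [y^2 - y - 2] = 2*y - 1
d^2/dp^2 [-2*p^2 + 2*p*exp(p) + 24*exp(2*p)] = 2*p*exp(p) + 96*exp(2*p) + 4*exp(p) - 4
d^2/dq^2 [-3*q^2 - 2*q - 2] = -6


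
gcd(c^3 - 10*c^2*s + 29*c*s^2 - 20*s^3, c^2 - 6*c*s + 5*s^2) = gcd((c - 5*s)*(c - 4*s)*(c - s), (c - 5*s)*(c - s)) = c^2 - 6*c*s + 5*s^2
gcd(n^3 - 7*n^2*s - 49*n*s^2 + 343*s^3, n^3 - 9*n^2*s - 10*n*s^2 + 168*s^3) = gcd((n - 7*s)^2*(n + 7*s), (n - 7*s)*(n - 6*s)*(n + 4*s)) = -n + 7*s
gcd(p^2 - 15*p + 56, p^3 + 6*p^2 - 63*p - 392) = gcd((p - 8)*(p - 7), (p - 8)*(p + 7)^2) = p - 8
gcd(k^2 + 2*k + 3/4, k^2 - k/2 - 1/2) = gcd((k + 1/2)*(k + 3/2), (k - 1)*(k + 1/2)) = k + 1/2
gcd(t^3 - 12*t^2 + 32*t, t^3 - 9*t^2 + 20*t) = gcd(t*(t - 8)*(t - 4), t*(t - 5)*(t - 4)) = t^2 - 4*t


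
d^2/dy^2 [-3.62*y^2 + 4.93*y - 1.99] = -7.24000000000000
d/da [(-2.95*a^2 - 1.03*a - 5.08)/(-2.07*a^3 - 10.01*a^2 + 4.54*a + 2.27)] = (-6.1065*a^4 - 4.2642*a^3 - 55.2501*a^2 - 115.0946*a + 20.7251)/(4.2849*a^6 + 41.4414*a^5 + 81.4045*a^4 - 100.2886*a^3 - 24.8338*a^2 + 20.6116*a + 5.1529)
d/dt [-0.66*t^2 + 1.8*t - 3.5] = 1.8 - 1.32*t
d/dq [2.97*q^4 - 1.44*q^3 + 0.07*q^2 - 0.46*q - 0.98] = 11.88*q^3 - 4.32*q^2 + 0.14*q - 0.46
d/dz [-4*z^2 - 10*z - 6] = -8*z - 10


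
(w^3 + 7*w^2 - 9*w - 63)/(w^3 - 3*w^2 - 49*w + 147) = (w + 3)/(w - 7)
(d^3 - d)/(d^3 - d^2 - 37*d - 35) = d*(d - 1)/(d^2 - 2*d - 35)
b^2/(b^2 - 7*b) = b/(b - 7)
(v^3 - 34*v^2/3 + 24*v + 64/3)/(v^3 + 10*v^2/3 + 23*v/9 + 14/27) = 9*(v^2 - 12*v + 32)/(9*v^2 + 24*v + 7)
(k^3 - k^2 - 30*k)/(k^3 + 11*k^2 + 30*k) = (k - 6)/(k + 6)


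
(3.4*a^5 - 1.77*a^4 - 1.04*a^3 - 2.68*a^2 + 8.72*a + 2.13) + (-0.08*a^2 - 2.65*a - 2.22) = 3.4*a^5 - 1.77*a^4 - 1.04*a^3 - 2.76*a^2 + 6.07*a - 0.0900000000000003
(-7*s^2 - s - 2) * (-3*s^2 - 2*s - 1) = 21*s^4 + 17*s^3 + 15*s^2 + 5*s + 2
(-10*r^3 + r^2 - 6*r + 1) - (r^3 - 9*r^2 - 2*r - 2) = -11*r^3 + 10*r^2 - 4*r + 3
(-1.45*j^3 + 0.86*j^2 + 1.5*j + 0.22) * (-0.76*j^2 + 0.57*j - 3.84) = 1.102*j^5 - 1.4801*j^4 + 4.9182*j^3 - 2.6146*j^2 - 5.6346*j - 0.8448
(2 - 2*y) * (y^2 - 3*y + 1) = -2*y^3 + 8*y^2 - 8*y + 2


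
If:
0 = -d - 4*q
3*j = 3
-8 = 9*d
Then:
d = -8/9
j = 1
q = 2/9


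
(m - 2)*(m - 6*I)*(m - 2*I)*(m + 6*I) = m^4 - 2*m^3 - 2*I*m^3 + 36*m^2 + 4*I*m^2 - 72*m - 72*I*m + 144*I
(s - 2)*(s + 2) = s^2 - 4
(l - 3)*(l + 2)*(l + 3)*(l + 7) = l^4 + 9*l^3 + 5*l^2 - 81*l - 126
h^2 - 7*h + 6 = (h - 6)*(h - 1)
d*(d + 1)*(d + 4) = d^3 + 5*d^2 + 4*d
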